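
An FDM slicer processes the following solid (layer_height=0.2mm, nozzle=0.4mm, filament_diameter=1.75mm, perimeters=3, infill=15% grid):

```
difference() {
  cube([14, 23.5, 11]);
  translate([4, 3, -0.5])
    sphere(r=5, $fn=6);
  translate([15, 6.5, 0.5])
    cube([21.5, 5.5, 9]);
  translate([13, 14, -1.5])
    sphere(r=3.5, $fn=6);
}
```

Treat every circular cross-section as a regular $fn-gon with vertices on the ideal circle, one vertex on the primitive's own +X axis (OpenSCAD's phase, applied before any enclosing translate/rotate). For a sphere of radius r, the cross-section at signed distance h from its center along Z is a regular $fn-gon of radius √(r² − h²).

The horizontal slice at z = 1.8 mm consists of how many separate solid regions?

At z = 1.8 mm: the cube is present — its section is the full 14×23.5 rectangle; the r=5 sphere at (4, 3) contributes a regular 6-gon of circumradius √(5²−2.3²) = 4.440; the cube at (15, 6.5) (footprint 21.5×5.5) is included at this height; the sphere at (13, 14): section is a regular 6-gon, circumradius = √(r²−h²) = √(3.5²−3.3²) = 1.166; After the difference (first − rest): starting from the 14×23.5 cube, the r=5 sphere at (4, 3) partially overlaps it — only the 46.71 mm² overlap (of its 51.21 mm²) is removed, clipping the outline; the 21.5×5.5 cube at (15, 6.5) misses the remaining region (no effect); the r=3.5 sphere at (13, 14) partially overlaps it — only the 3.49 mm² overlap (of its 3.53 mm²) is removed, clipping the outline — 2 connected regions. The result has 2 disconnected regions.

2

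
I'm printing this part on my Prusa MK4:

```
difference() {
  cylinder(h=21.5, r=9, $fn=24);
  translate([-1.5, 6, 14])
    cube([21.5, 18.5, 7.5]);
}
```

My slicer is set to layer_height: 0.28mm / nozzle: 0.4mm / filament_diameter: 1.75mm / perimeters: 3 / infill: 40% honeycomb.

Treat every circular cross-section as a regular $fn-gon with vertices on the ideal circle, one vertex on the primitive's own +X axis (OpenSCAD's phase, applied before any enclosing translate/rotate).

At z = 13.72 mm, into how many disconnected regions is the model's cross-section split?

1

At z = 13.72 mm: the cylinder: section is a regular 24-gon, circumradius r=9; the cube at (-1.5, 6) does not reach this height (z outside [14, 21.5]); Taking the first minus the rest: none of the subtracted shapes is present at this height, so the r=9 cylinder is unchanged — 1 connected region. The result has 1 disconnected region.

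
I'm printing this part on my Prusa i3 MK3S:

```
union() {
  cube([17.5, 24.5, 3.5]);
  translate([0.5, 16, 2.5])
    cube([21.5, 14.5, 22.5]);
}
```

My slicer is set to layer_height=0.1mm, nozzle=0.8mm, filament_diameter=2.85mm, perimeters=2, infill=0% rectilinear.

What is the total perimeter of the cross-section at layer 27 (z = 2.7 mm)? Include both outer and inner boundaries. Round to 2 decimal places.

105.00 mm

At z = 2.7 mm: the 17.5×24.5 cube contributes its full rectangle (perimeter 84.00 mm); the 21.5×14.5 cube at (0.5, 16) contributes its full rectangle (perimeter 72.00 mm); Taking the union: the regions partially overlap (shared area 144.50 mm²), so the edge portions inside another operand are dropped and the merged outline is re-measured after clipping — boundary = 105.00 mm. Overall, the cross-section is a single solid region. Total boundary length (outer) = 105.00 mm.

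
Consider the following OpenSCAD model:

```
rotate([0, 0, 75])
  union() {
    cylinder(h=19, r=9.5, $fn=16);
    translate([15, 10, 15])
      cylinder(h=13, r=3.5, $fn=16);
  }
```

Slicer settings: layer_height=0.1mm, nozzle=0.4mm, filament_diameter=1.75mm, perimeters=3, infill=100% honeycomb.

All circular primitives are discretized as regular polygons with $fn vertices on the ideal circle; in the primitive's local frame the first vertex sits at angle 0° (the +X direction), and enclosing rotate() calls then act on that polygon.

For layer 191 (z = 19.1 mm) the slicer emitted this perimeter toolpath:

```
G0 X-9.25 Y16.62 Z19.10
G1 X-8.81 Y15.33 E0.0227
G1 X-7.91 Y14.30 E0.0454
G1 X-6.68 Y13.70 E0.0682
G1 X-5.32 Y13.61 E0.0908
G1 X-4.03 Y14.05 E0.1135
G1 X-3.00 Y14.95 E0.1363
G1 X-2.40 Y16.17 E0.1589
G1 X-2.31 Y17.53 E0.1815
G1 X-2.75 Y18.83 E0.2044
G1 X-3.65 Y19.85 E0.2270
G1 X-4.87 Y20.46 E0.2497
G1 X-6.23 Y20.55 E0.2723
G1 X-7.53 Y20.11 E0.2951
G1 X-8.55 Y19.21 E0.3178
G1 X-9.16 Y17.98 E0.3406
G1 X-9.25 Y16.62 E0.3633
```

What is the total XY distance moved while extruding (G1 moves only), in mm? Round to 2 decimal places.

21.84 mm

Sum the Euclidean lengths of each G1 segment: total = 21.84 mm.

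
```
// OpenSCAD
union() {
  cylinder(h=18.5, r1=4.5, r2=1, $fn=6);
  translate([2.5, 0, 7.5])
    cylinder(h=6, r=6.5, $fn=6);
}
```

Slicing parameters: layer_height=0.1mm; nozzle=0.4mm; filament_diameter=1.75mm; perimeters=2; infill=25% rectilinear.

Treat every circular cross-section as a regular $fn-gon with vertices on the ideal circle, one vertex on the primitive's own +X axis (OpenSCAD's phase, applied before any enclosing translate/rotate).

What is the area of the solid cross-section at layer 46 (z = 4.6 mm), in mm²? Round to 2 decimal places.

At z = 4.6 mm: the cone (r1=4.5→r2=1) has section circumradius 3.630 here — a regular 6-gon (area = (6/2)·3.630²·sin(360°/6) = 34.23 mm²); the cylinder at (2.5, 0) is not intersected at this z (z outside [7.5, 13.5]); Combining (union): only the cone is present, so the union is just that shape — area = 34.23 mm². Overall, the cross-section is a single solid region. Net area = 34.23 mm².

34.23 mm²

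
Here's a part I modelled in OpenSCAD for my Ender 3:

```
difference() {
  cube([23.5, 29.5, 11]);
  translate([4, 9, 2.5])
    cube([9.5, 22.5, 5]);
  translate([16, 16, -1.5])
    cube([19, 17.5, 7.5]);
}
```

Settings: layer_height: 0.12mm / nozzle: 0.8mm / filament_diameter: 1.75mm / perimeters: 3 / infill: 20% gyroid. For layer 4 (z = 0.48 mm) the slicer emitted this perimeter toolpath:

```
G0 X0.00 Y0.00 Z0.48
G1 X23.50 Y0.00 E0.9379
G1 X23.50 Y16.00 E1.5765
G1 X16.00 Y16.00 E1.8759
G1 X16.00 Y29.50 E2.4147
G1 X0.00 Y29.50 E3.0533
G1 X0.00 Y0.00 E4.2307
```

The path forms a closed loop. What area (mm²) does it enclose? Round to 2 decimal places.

592.00 mm²

Apply the shoelace formula to the sequence of (X, Y) vertices; enclosed area = 592.00 mm².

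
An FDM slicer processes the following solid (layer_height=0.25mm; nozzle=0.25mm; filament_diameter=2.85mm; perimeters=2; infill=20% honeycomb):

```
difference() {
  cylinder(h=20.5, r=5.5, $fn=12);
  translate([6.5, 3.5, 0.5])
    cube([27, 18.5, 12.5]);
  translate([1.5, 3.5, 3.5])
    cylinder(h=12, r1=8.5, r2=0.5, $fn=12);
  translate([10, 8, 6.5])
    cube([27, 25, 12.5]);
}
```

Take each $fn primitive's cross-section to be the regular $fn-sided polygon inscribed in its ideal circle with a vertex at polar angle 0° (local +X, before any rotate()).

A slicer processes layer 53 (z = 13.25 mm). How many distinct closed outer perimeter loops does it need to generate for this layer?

1

At z = 13.25 mm: the r=5.5 cylinder gives a regular 12-gon of circumradius 5.5 (constant along its height); the cube at (6.5, 3.5) does not reach this height (z outside [0.5, 13]); the cone at (1.5, 3.5) (r1=8.5→r2=0.5) has section circumradius 2.000 here — a regular 12-gon; the cube at (10, 8) (footprint 27×25) is included at this height; After the difference (first − rest): starting from the r=5.5 cylinder, the cone at (1.5, 3.5) partially overlaps it — only the 11.26 mm² overlap (of its 12.00 mm²) is removed, clipping the outline; the 27×25 cube at (10, 8) misses the remaining region (no effect) — 1 connected region. The result has 1 disconnected region.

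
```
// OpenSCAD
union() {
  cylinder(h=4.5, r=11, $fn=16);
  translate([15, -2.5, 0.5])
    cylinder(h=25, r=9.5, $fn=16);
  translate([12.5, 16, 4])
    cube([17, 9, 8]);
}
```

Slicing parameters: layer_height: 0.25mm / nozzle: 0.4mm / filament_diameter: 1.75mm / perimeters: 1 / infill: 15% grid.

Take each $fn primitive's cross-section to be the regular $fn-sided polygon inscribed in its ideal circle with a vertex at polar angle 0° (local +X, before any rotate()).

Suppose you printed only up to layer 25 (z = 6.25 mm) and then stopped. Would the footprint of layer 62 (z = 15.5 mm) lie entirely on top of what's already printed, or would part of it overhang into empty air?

entirely on top

Compare the two slices. At z = 6.25: the cylinder does not reach this height (z outside [0, 4.5]); the r=9.5 cylinder at (15, -2.5) contributes a regular 16-gon of circumradius 9.5 (area = (16/2)·9.500²·sin(360°/16) = 276.30 mm²); the cube at (12.5, 16) (footprint 17×9) is included at this height (area 153.00 mm²); Taking the union: the 2 present regions are separate (no shared area or edge), so areas and boundary lengths simply add and each stays a separate island — area = 429.30 mm². At z = 15.5: the cylinder is absent (z outside [0, 4.5]); the r=9.5 cylinder at (15, -2.5) gives a regular 16-gon of circumradius 9.5 (constant along its height) (area = (16/2)·9.500²·sin(360°/16) = 276.30 mm²); the cube at (12.5, 16) is absent (z outside [4, 12]); Merging all regions: only the r=9.5 cylinder at (15, -2.5) is present, so the union is just that shape — area = 276.30 mm². Checking containment: the cross-section at z = 15.5 is a subset of the cross-section at z = 6.25.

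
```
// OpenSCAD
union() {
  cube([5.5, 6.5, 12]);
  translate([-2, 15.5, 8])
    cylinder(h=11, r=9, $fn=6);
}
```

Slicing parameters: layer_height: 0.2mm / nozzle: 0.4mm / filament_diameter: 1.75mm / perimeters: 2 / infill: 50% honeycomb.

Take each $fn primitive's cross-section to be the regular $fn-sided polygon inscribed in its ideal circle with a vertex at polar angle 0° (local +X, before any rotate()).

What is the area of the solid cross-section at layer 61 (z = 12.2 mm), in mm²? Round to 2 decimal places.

210.44 mm²

At z = 12.2 mm: the cube does not reach this height (z outside [0, 12]); the r=9 cylinder at (-2, 15.5) gives a regular 6-gon of circumradius 9 (constant along its height) (area = (6/2)·9.000²·sin(360°/6) = 210.44 mm²); Combining (union): only the r=9 cylinder at (-2, 15.5) is present, so the union is just that shape — area = 210.44 mm². Overall, the cross-section is a single solid region. Net area = 210.44 mm².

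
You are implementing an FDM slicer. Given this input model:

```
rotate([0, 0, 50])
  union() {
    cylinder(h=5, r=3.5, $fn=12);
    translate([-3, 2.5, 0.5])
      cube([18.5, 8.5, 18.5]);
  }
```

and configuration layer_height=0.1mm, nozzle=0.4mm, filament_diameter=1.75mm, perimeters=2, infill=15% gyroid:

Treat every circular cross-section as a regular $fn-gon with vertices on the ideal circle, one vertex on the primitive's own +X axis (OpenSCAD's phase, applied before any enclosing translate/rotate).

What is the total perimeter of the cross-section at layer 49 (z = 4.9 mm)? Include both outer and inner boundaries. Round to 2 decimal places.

At z = 4.9 mm: the cylinder: section is a regular 12-gon, circumradius r=3.5 (perimeter = 2·12·3.500·sin(180°/12) = 21.74 mm); the 18.5×8.5 cube at (-3, 2.5) contributes its full rectangle (perimeter 54.00 mm); Combining (union): the regions partially overlap (shared area 2.96 mm²), so the edge portions inside another operand are dropped and the merged outline is re-measured after clipping — boundary = 66.05 mm; (rotated 50° about Z; rotation is an isometry so areas/perimeters/island counts are preserved). Overall, the cross-section is a single solid region. Total boundary length (outer) = 66.05 mm.

66.05 mm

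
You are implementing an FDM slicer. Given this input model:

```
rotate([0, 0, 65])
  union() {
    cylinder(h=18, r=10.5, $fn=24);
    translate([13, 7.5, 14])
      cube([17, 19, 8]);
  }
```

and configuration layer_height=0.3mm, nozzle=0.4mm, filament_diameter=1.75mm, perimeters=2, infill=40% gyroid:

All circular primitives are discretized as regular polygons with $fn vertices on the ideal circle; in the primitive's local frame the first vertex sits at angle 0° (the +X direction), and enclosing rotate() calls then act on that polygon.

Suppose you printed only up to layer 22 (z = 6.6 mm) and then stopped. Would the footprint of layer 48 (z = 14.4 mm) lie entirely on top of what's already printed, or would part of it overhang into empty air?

part overhangs

Compare the two slices. At z = 6.6: the r=10.5 cylinder contributes a regular 24-gon of circumradius 10.5 (area = (24/2)·10.500²·sin(360°/24) = 342.42 mm²); the cube at (13, 7.5) is absent (z outside [14, 22]); Taking the union: only the r=10.5 cylinder is present, so the union is just that shape — area = 342.42 mm²; (rotated 65° about Z; rotation is an isometry so areas/perimeters/island counts are preserved). At z = 14.4: the cylinder: section is a regular 24-gon, circumradius r=10.5 (area = (24/2)·10.500²·sin(360°/24) = 342.42 mm²); the 17×19 cube at (13, 7.5) contributes its full rectangle (area 323.00 mm²); Combining (union): the 2 present regions are separate (no shared area or edge), so areas and boundary lengths simply add and each stays a separate island — area = 665.42 mm²; (rotated 65° about Z; rotation is an isometry so areas/perimeters/island counts are preserved). Checking containment: at z = 14.4 the cross-section extends beyond the z = 6.6 cross-section by about 323.00 mm².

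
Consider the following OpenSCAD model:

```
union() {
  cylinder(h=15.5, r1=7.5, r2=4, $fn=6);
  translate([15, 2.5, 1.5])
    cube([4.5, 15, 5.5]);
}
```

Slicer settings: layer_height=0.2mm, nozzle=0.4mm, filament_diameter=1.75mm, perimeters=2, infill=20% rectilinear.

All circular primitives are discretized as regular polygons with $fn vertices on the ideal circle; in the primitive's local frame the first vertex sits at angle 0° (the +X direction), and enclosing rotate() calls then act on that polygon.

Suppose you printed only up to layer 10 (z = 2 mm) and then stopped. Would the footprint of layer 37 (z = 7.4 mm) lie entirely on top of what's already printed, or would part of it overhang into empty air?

Compare the two slices. At z = 2: the cone contributes a regular 6-gon of circumradius 7.048 (interpolated between r1=7.5 and r2=4 at t=0.129) (area = (6/2)·7.048²·sin(360°/6) = 129.07 mm²); the 4.5×15 cube at (15, 2.5) contributes its full rectangle (area 67.50 mm²); Taking the union: the 2 present regions are separate (no shared area or edge), so areas and boundary lengths simply add and each stays a separate island — area = 196.57 mm². At z = 7.4: the cone contributes a regular 6-gon of circumradius 5.829 (interpolated between r1=7.5 and r2=4 at t=0.477) (area = (6/2)·5.829²·sin(360°/6) = 88.28 mm²); the cube at (15, 2.5) is absent (z outside [1.5, 7]); Combining (union): only the cone is present, so the union is just that shape — area = 88.28 mm². Checking containment: the cross-section at z = 7.4 is a subset of the cross-section at z = 2.

entirely on top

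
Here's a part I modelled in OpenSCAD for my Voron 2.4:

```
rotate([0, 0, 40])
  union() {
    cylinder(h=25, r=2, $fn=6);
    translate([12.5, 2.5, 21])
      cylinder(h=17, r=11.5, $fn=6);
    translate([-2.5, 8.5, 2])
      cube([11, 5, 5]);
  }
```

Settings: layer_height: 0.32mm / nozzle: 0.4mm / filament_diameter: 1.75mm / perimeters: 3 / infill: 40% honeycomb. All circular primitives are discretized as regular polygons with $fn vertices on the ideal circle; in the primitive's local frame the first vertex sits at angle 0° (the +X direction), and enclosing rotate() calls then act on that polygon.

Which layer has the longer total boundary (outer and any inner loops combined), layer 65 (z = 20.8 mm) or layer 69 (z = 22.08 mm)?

layer 69 (z = 22.08 mm)

Layer 65 (z = 20.8): the cylinder: section is a regular 6-gon, circumradius r=2 (perimeter = 2·6·2.000·sin(180°/6) = 12.00 mm); the cylinder at (12.5, 2.5) does not reach this height (z outside [21, 38]); the cube at (-2.5, 8.5) is not intersected at this z (z outside [2, 7]); Combining (union): only the r=2 cylinder is present, so the union is just that shape — boundary = 12.00 mm; (rotated 40° about Z; rotation is an isometry so areas/perimeters/island counts are preserved). So its perimeter = 12.00 mm. Layer 69 (z = 22.08): the cylinder: section is a regular 6-gon, circumradius r=2 (perimeter = 2·6·2.000·sin(180°/6) = 12.00 mm); the r=11.5 cylinder at (12.5, 2.5) gives a regular 6-gon of circumradius 11.5 (constant along its height) (perimeter = 2·6·11.500·sin(180°/6) = 69.00 mm); the cube at (-2.5, 8.5) is not intersected at this z (z outside [2, 7]); Merging all regions: the 2 present regions are separate (no shared area or edge), so areas and boundary lengths simply add and each stays a separate island — boundary = 81.00 mm; (rotated 40° about Z; rotation is an isometry so areas/perimeters/island counts are preserved). So its perimeter = 81.00 mm. Layer 69 is larger (81.00 vs 12.00 mm).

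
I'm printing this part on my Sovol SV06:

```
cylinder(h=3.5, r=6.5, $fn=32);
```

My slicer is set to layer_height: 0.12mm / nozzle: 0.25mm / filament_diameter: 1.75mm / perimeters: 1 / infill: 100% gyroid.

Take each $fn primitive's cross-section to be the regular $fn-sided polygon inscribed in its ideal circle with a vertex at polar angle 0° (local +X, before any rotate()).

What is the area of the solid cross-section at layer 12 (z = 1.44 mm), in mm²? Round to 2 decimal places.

At z = 1.44 mm: the r=6.5 cylinder gives a regular 32-gon of circumradius 6.5 (constant along its height) (area = (32/2)·6.500²·sin(360°/32) = 131.88 mm²). Overall, the cross-section is a single solid region. Net area = 131.88 mm².

131.88 mm²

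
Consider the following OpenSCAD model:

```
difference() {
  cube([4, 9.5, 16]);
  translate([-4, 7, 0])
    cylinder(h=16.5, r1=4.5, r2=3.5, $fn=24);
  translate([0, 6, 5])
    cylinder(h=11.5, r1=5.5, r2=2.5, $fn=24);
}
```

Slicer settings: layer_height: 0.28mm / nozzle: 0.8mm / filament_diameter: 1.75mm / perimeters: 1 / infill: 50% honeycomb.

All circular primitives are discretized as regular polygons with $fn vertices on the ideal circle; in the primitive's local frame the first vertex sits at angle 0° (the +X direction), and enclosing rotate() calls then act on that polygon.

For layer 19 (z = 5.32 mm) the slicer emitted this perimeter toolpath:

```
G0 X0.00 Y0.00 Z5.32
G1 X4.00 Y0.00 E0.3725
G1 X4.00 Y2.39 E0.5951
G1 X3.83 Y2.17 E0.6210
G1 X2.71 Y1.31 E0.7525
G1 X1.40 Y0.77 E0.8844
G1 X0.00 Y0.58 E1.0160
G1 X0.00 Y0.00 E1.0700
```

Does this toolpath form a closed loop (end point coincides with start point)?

yes

Start point (G0): (0.00, 0.00). End point (last G1): the path returns to the start — closed.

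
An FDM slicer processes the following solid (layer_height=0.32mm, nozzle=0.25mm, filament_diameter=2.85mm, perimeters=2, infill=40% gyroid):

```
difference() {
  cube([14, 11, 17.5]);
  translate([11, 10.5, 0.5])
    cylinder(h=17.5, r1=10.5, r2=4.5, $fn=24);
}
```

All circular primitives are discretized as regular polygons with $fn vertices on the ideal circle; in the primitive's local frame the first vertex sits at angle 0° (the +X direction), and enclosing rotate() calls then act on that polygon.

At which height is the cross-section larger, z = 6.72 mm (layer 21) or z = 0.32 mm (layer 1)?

Layer 21 (z = 6.72): the cube is present — its section is the full 14×11 rectangle (area 154.00 mm²); the cone at (11, 10.5): at t=0.355 of its height the radius interpolates to r₁+(r₂−r₁)t = 8.367, giving a regular 24-gon of that circumradius (area = (24/2)·8.367²·sin(360°/24) = 217.45 mm²); Subtracting the remaining from the first: starting from the 14×11 cube (154.00 mm²), the cone at (11, 10.5) partially overlaps it — only the 84.44 mm² overlap (of its 217.45 mm²) is removed, clipping the outline — area = 69.56 mm². So its area = 69.56 mm². Layer 1 (z = 0.32): the cube (footprint 14×11) is included at this height (area 154.00 mm²); the cone at (11, 10.5) does not reach this height (z outside [0.5, 18]); Taking the first minus the rest: none of the subtracted shapes is present at this height, so the 14×11 cube is unchanged — area = 154.00 mm². So its area = 154.00 mm². Layer 1 is larger (154.00 vs 69.56 mm²).

layer 1 (z = 0.32 mm)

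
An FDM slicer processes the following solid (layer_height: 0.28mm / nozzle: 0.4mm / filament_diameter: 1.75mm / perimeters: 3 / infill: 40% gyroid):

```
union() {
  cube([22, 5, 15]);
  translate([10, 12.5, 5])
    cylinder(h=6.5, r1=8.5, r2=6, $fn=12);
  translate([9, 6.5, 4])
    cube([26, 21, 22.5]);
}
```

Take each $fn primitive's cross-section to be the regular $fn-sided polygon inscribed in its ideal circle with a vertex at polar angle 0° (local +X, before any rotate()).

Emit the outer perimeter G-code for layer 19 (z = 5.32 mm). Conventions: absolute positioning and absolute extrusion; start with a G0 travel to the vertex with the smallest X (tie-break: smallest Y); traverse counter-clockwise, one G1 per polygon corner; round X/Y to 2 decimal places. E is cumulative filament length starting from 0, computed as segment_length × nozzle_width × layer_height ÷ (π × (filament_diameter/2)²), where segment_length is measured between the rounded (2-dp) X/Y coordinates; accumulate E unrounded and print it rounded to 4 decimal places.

G0 X0.00 Y0.00 Z5.32
G1 X22.00 Y0.00 E1.0244
G1 X22.00 Y5.00 E1.2572
G1 X13.27 Y5.00 E1.6637
G1 X14.19 Y5.25 E1.7081
G1 X15.44 Y6.50 E1.7904
G1 X35.00 Y6.50 E2.7012
G1 X35.00 Y27.50 E3.6791
G1 X9.00 Y27.50 E4.8898
G1 X9.00 Y20.61 E5.2106
G1 X5.81 Y19.75 E5.3644
G1 X2.75 Y16.69 E5.5659
G1 X1.62 Y12.50 E5.7680
G1 X2.75 Y8.31 E5.9701
G1 X5.81 Y5.25 E6.1716
G1 X6.73 Y5.00 E6.2160
G1 X0.00 Y5.00 E6.5294
G1 X0.00 Y0.00 E6.7622

At z = 5.32 mm: the cube is present — its section is the full 22×5 rectangle; the cone at (10, 12.5): at t=0.049 of its height the radius interpolates to r₁+(r₂−r₁)t = 8.377, giving a regular 12-gon of that circumradius; the cube at (9, 6.5) is present — its section is the full 26×21 rectangle; Taking the union: the regions partially overlap (shared area 113.98 mm²), so overlapping operands fuse into one piece — 1 connected region. The outline is a single polygon with 17 vertices. Extrusion per mm of travel: 0.4 × 0.28 / (π × 0.875²) = 0.046564. Accumulating E over each segment gives final E = 6.7622.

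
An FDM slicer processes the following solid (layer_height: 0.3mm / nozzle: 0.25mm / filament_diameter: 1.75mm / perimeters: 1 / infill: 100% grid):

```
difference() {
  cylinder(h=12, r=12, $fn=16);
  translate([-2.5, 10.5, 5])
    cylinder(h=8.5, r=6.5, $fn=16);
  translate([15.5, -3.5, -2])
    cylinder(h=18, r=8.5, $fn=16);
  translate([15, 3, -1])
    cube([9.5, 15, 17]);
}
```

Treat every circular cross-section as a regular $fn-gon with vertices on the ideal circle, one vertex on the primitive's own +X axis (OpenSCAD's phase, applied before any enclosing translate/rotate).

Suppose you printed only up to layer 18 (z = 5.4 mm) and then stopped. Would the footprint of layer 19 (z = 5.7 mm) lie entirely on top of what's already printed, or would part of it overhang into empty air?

entirely on top

Compare the two slices. At z = 5.4: the r=12 cylinder contributes a regular 16-gon of circumradius 12 (area = (16/2)·12.000²·sin(360°/16) = 440.85 mm²); the r=6.5 cylinder at (-2.5, 10.5) gives a regular 16-gon of circumradius 6.5 (constant along its height) (area = (16/2)·6.500²·sin(360°/16) = 129.35 mm²); the r=8.5 cylinder at (15.5, -3.5) contributes a regular 16-gon of circumradius 8.5 (area = (16/2)·8.500²·sin(360°/16) = 221.19 mm²); the 9.5×15 cube at (15, 3) contributes its full rectangle (area 142.50 mm²); After the difference (first − rest): starting from the r=12 cylinder (440.85 mm²), the r=6.5 cylinder at (-2.5, 10.5) partially overlaps it — only the 70.40 mm² overlap (of its 129.35 mm²) is removed, clipping the outline; the r=8.5 cylinder at (15.5, -3.5) partially overlaps it — only the 36.31 mm² overlap (of its 221.19 mm²) is removed, clipping the outline; the 9.5×15 cube at (15, 3) misses the remaining region (no effect) — area = 334.14 mm². At z = 5.7: the r=12 cylinder contributes a regular 16-gon of circumradius 12 (area = (16/2)·12.000²·sin(360°/16) = 440.85 mm²); the r=6.5 cylinder at (-2.5, 10.5) gives a regular 16-gon of circumradius 6.5 (constant along its height) (area = (16/2)·6.500²·sin(360°/16) = 129.35 mm²); the r=8.5 cylinder at (15.5, -3.5) contributes a regular 16-gon of circumradius 8.5 (area = (16/2)·8.500²·sin(360°/16) = 221.19 mm²); the cube at (15, 3) (footprint 9.5×15) is included at this height (area 142.50 mm²); Taking the first minus the rest: starting from the r=12 cylinder (440.85 mm²), the r=6.5 cylinder at (-2.5, 10.5) partially overlaps it — only the 70.40 mm² overlap (of its 129.35 mm²) is removed, clipping the outline; the r=8.5 cylinder at (15.5, -3.5) partially overlaps it — only the 36.31 mm² overlap (of its 221.19 mm²) is removed, clipping the outline; the 9.5×15 cube at (15, 3) misses the remaining region (no effect) — area = 334.14 mm². Checking containment: the cross-section at z = 5.7 is a subset of the cross-section at z = 5.4.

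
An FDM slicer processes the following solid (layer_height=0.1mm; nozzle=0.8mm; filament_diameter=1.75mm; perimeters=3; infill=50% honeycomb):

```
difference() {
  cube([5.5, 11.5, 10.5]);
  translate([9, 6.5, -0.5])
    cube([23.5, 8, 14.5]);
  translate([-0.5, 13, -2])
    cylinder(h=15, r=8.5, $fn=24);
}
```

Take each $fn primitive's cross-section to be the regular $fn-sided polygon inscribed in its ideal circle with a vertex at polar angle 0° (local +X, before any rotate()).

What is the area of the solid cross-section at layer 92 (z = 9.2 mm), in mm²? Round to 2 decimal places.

At z = 9.2 mm: the cube (footprint 5.5×11.5) is included at this height (area 63.25 mm²); the cube at (9, 6.5) (footprint 23.5×8) is included at this height (area 188.00 mm²); the r=8.5 cylinder at (-0.5, 13) gives a regular 24-gon of circumradius 8.5 (constant along its height) (area = (24/2)·8.500²·sin(360°/24) = 224.40 mm²); After the difference (first − rest): starting from the 5.5×11.5 cube (63.25 mm²), the 23.5×8 cube at (9, 6.5) misses the remaining region (no effect); the r=8.5 cylinder at (-0.5, 13) partially overlaps it — only the 33.57 mm² overlap (of its 224.40 mm²) is removed, clipping the outline — area = 29.68 mm². Overall, the cross-section is a single solid region. Net area = 29.68 mm².

29.68 mm²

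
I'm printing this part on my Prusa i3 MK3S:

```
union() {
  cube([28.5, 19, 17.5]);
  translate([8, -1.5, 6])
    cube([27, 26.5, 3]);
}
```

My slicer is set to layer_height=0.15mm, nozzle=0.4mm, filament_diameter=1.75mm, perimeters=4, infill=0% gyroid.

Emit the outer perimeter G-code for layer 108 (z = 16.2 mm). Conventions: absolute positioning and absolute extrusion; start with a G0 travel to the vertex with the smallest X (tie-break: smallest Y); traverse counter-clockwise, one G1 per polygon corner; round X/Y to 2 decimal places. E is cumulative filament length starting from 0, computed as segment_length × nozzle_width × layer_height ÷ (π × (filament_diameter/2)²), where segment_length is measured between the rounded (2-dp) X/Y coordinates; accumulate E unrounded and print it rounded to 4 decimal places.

G0 X0.00 Y0.00 Z16.20
G1 X28.50 Y0.00 E0.7109
G1 X28.50 Y19.00 E1.1849
G1 X0.00 Y19.00 E1.8958
G1 X0.00 Y0.00 E2.3698

At z = 16.2 mm: the cube (footprint 28.5×19) is included at this height; the cube at (8, -1.5) is not intersected at this z (z outside [6, 9]); Merging all regions: only the 28.5×19 cube is present, so the union is just that shape — 1 connected region. The outline is a single polygon with 4 vertices. Extrusion per mm of travel: 0.4 × 0.15 / (π × 0.875²) = 0.024945. Accumulating E over each segment gives final E = 2.3698.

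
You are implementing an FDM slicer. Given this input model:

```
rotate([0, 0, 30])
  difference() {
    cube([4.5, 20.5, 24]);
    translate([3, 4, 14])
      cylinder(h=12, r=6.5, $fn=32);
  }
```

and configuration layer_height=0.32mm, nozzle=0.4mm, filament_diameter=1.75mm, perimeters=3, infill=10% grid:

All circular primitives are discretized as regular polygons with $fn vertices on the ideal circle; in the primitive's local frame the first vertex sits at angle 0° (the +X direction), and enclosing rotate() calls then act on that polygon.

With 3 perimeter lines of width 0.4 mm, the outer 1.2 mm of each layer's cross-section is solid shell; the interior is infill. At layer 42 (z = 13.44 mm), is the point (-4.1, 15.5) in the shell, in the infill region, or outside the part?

shell

At z = 13.44 mm: the cube is present — its section is the full 4.5×20.5 rectangle; the cylinder at (3, 4) is absent (z outside [14, 26]); Subtracting the remaining from the first: none of the subtracted shapes is present at this height, so the 4.5×20.5 cube is unchanged — 1 connected region; (rotated 30° about Z; rotation is an isometry so areas/perimeters/island counts are preserved). Overall, the cross-section is a single solid region. Undo the 30° rotation: the query point maps to (4.199, 15.473) in the un-rotated model frame. The nearest boundary edge runs (4.50, 0.00)→(4.50, 20.50); distance from the point to it = 0.30 mm. The point is inside the cross-section, 0.30 mm from the nearest boundary — within the 1.2 mm shell band (3 × 0.4).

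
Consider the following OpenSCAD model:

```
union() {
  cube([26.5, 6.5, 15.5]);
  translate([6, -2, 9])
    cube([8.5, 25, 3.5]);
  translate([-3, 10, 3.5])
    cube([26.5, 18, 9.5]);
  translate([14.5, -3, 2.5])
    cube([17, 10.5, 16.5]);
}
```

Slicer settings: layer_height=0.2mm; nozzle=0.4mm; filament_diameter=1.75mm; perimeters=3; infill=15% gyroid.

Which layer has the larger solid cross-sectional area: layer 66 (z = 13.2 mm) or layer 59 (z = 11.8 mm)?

Layer 66 (z = 13.2): the cube is present — its section is the full 26.5×6.5 rectangle (area 172.25 mm²); the cube at (6, -2) does not reach this height (z outside [9, 12.5]); the cube at (-3, 10) does not reach this height (z outside [3.5, 13]); the 17×10.5 cube at (14.5, -3) contributes its full rectangle (area 178.50 mm²); Merging all regions: the regions partially overlap — summed areas 350.75 mm² minus the doubly-counted overlap 78.00 mm² gives 272.75 mm² — area = 272.75 mm². So its area = 272.75 mm². Layer 59 (z = 11.8): the 26.5×6.5 cube contributes its full rectangle (area 172.25 mm²); the 8.5×25 cube at (6, -2) contributes its full rectangle (area 212.50 mm²); the 26.5×18 cube at (-3, 10) contributes its full rectangle (area 477.00 mm²); the cube at (14.5, -3) is present — its section is the full 17×10.5 rectangle (area 178.50 mm²); Merging all regions: the regions partially overlap — summed areas 1040.25 mm² minus the doubly-counted overlap 243.75 mm² gives 796.50 mm² — area = 796.50 mm². So its area = 796.50 mm². Layer 59 is larger (796.50 vs 272.75 mm²).

layer 59 (z = 11.8 mm)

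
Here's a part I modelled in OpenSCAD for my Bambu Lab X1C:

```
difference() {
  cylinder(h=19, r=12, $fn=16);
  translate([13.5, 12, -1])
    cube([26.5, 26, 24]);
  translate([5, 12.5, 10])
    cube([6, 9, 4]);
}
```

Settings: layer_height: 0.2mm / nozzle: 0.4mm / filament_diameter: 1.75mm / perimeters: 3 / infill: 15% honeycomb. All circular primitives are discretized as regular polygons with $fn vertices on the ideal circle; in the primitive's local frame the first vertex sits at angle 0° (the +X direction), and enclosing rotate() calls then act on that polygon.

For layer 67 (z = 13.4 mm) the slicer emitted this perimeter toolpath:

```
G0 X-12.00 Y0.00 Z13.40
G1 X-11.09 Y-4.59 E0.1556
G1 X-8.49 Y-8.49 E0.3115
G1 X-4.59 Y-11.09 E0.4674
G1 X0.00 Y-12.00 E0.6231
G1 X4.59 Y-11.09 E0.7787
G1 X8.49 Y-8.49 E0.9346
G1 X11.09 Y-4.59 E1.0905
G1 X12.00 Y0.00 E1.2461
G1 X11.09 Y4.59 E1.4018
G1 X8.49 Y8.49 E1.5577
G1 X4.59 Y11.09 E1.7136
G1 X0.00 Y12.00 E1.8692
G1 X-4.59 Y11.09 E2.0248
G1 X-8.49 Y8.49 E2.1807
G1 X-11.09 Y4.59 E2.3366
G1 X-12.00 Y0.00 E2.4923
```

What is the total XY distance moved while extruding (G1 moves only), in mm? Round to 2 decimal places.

Sum the Euclidean lengths of each G1 segment: total = 74.93 mm.

74.93 mm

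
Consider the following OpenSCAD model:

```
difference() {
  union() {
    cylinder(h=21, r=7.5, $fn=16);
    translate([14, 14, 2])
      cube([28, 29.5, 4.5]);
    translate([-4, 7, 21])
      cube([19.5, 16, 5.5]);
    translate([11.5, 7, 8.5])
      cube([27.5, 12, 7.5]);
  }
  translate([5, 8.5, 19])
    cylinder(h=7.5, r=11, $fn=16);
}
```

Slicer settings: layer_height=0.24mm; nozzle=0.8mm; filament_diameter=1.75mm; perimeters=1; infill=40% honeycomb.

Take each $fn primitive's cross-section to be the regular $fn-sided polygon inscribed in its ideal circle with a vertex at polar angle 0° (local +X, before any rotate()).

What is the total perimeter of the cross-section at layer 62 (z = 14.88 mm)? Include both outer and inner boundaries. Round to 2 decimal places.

125.82 mm

At z = 14.88 mm: the r=7.5 cylinder gives a regular 16-gon of circumradius 7.5 (constant along its height) (perimeter = 2·16·7.500·sin(180°/16) = 46.82 mm); the cube at (14, 14) is absent (z outside [2, 6.5]); the cube at (-4, 7) is not intersected at this z (z outside [21, 26.5]); the cube at (11.5, 7) (footprint 27.5×12) is included at this height (perimeter 79.00 mm); Merging all regions: the 2 present regions are separate (no shared area or edge), so areas and boundary lengths simply add and each stays a separate island — boundary = 125.82 mm; the cylinder at (5, 8.5) is absent (z outside [19, 26.5]); Taking the first minus the rest: none of the subtracted shapes is present at this height, so that combined region is unchanged — boundary = 125.82 mm. Overall, the cross-section has 2 separate islands. Total boundary length (outer) = 125.82 mm.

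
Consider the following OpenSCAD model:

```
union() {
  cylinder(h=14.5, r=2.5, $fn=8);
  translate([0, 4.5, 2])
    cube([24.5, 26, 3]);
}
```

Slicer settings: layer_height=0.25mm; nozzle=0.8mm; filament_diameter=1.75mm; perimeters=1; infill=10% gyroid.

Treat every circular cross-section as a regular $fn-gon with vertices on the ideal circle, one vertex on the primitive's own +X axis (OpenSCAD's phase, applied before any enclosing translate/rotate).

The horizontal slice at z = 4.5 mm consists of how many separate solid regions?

2

At z = 4.5 mm: the cylinder: section is a regular 8-gon, circumradius r=2.5; the cube at (0, 4.5) is present — its section is the full 24.5×26 rectangle; Combining (union): the 2 present regions are separate (no shared area or edge), so areas and boundary lengths simply add and each stays a separate island — 2 connected regions. The result has 2 disconnected regions.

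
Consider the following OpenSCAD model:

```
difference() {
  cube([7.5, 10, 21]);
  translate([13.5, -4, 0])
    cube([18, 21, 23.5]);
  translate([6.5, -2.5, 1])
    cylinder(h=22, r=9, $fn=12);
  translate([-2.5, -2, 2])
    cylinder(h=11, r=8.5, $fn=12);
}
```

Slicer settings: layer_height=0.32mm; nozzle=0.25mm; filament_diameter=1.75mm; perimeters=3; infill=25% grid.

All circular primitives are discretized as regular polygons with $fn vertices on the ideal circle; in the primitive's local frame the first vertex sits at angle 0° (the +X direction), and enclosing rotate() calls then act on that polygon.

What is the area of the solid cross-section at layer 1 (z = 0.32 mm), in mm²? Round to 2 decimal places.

75.00 mm²

At z = 0.32 mm: the cube is present — its section is the full 7.5×10 rectangle (area 75.00 mm²); the cube at (13.5, -4) is present — its section is the full 18×21 rectangle (area 378.00 mm²); the cylinder at (6.5, -2.5) is not intersected at this z (z outside [1, 23]); the cylinder at (-2.5, -2) is not intersected at this z (z outside [2, 13]); Taking the first minus the rest: starting from the 7.5×10 cube (75.00 mm²), the 18×21 cube at (13.5, -4) misses the remaining region (no effect) — area = 75.00 mm². Overall, the cross-section is a single solid region. Net area = 75.00 mm².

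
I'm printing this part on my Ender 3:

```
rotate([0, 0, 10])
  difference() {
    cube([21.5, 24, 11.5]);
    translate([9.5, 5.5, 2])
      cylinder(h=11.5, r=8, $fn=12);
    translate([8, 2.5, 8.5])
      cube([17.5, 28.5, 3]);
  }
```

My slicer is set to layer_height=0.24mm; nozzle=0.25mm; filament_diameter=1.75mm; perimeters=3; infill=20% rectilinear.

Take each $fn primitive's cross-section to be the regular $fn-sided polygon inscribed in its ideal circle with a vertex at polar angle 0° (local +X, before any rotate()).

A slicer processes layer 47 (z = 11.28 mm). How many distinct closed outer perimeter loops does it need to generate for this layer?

At z = 11.28 mm: the cube (footprint 21.5×24) is included at this height; the cylinder at (9.5, 5.5): section is a regular 12-gon, circumradius r=8; the cube at (8, 2.5) (footprint 17.5×28.5) is included at this height; After the difference (first − rest): starting from the 21.5×24 cube, the r=8 cylinder at (9.5, 5.5) partially overlaps it — only the 174.25 mm² overlap (of its 192.00 mm²) is removed, clipping the outline; the 17.5×28.5 cube at (8, 2.5) partially overlaps it — only the 203.26 mm² overlap (of its 498.75 mm²) is removed, clipping the outline — 2 connected regions; (whole slice rotated 10° about Z — lengths, areas and connectivity unchanged). The result has 2 disconnected regions.

2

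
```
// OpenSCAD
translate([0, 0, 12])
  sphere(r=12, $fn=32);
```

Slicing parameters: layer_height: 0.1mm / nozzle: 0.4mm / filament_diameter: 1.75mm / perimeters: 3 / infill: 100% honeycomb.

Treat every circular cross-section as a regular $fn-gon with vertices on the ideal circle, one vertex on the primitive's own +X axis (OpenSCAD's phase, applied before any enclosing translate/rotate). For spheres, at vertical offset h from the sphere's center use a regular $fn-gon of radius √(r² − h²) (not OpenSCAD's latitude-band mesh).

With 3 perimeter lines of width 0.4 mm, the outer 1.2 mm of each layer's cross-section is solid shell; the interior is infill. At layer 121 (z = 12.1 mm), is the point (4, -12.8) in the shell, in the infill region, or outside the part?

outside

At z = 12.1 mm: the r=12 sphere slices to a regular 32-gon of circumradius 12.000 (√(r²−h²) with h=0.1 from center). Overall, the cross-section is a single solid region. The nearest boundary edge runs (2.34, -11.77)→(4.59, -11.09); distance from the point to it = 1.47 mm. The point is not inside any of the regions above, so it lies outside the cross-section (1.47 mm from the nearest boundary).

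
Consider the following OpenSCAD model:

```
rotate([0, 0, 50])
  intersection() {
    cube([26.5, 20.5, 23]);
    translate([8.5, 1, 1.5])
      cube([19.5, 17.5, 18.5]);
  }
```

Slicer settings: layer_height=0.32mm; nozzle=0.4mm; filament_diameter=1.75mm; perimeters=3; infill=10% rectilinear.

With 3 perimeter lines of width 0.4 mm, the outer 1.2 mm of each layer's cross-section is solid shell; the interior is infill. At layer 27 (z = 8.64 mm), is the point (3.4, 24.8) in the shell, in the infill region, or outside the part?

At z = 8.64 mm: the cube is present — its section is the full 26.5×20.5 rectangle; the cube at (8.5, 1) is present — its section is the full 19.5×17.5 rectangle; Keeping only the common overlap: the 19.5×17.5 cube at (8.5, 1) partially overlaps the 26.5×20.5 cube; clipping to the common part keeps 315.00 mm² — 1 connected region; (whole slice rotated 50° about Z — lengths, areas and connectivity unchanged). Overall, the cross-section is a single solid region. Undo the 50° rotation: the query point maps to (21.183, 13.337) in the un-rotated model frame. The nearest boundary edge runs (8.50, 18.50)→(26.50, 18.50); distance from the point to it = 5.16 mm. The point is inside the cross-section and 5.16 mm from the nearest boundary — more than the 1.2 mm shell width (3 × 0.4), so it's in the infill interior.

infill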